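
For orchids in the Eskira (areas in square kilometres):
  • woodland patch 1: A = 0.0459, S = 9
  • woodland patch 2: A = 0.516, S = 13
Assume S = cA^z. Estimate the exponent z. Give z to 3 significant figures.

0.152

Taking logs: ln S = ln c + z ln A, so z = (ln S₂ − ln S₁)/(ln A₂ − ln A₁).
z = ln(13/9) / ln(0.516/0.0459) = ln(1.444) / ln(11.24) = 0.3677 / 2.4196 = 0.1520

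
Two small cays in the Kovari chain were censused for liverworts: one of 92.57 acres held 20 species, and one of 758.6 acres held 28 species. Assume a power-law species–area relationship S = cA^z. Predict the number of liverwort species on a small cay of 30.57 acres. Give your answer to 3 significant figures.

16.8

z = ln(28/20) / ln(758.6/92.57) = 0.3365 / 2.1035 = 0.1600
c = 20 / 92.57^0.1600 = 20 / 2.063 = 9.693
S₃ = 9.693 × 30.57^0.1600 = 9.693 × 1.728 ≈ 16.75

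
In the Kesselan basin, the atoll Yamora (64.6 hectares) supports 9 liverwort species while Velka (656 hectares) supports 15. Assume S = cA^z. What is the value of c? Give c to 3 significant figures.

z = ln(S₂/S₁) / ln(A₂/A₁) = ln(15/9) / ln(656/64.6) = 0.5108 / 2.3179 = 0.2204
c = S₁ / A₁^z = 9 / 64.6^0.2204 = 9 / 2.506 = 3.592

3.59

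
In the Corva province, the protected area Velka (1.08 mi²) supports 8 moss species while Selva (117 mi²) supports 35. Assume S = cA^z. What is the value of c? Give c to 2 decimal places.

7.81

z = ln(S₂/S₁) / ln(A₂/A₁) = ln(35/8) / ln(117/1.08) = 1.4759 / 4.6852 = 0.3150
c = S₁ / A₁^z = 8 / 1.08^0.3150 = 8 / 1.025 = 7.808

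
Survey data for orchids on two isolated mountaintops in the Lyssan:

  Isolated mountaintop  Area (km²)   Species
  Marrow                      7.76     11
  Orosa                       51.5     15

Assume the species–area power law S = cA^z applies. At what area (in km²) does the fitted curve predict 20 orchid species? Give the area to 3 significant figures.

298 km²

z = ln(15/11) / ln(51.5/7.76) = 0.3102 / 1.8926 = 0.1639
c = 11 / 7.76^0.1639 = 11 / 1.399 = 7.863
A = (20/7.863)^(1/0.1639) ⇒ ln A = ln(2.544)/0.1639 = 5.6970
A = e^5.6970 ≈ 298 km²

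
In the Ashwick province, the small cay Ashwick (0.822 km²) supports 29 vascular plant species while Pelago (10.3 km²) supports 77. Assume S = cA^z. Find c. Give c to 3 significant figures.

31.3

z = ln(S₂/S₁) / ln(A₂/A₁) = ln(77/29) / ln(10.3/0.822) = 0.9765 / 2.5282 = 0.3863
c = S₁ / A₁^z = 29 / 0.822^0.3863 = 29 / 0.9271 = 31.28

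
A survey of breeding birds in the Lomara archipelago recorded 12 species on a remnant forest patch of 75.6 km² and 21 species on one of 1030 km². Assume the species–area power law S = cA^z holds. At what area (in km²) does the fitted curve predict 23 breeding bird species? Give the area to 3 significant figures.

1570 km²

z = ln(21/12) / ln(1030/75.6) = 0.5596 / 2.6119 = 0.2143
c = 12 / 75.6^0.2143 = 12 / 2.526 = 4.75
A = (23/4.75)^(1/0.2143) ⇒ ln A = ln(4.842)/0.2143 = 7.3619
A = e^7.3619 ≈ 1575 km²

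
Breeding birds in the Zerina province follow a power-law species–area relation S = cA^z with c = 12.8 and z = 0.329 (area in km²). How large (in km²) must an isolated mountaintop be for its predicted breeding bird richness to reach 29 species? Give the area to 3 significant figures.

29 = 12.8 × A^0.329  ⇒  A^0.329 = 29/12.8 = 2.266
ln A = ln(2.266) / 0.329 = 0.8179 / 0.329 = 2.4859
A = e^2.4859 ≈ 12.01 km²

12.0 km²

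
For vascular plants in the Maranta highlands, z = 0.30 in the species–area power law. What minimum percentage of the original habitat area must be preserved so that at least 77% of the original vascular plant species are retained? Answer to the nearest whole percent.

Need (A_new/A_old)^0.3 = 0.77, so A_new/A_old = 0.77^(1/0.3) = 0.77^3.333
ln(A_new/A_old) = ln 0.77 / 0.3 = -0.2614 / 0.3 = -0.8712
A_new/A_old = e^-0.8712 ≈ 0.4184

42%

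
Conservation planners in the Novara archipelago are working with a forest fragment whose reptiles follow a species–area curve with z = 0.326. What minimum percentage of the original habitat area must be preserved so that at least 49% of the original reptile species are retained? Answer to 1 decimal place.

Need (A_new/A_old)^0.326 = 0.49, so A_new/A_old = 0.49^(1/0.326) = 0.49^3.067
ln(A_new/A_old) = ln 0.49 / 0.326 = -0.7133 / 0.326 = -2.1882
A_new/A_old = e^-2.1882 ≈ 0.1121

11.2%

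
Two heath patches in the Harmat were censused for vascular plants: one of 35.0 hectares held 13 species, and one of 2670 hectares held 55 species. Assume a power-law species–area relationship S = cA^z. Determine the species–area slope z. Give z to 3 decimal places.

Taking logs: ln S = ln c + z ln A, so z = (ln S₂ − ln S₁)/(ln A₂ − ln A₁).
z = ln(55/13) / ln(2670/35) = ln(4.231) / ln(76.29) = 1.4424 / 4.3345 = 0.3328

0.333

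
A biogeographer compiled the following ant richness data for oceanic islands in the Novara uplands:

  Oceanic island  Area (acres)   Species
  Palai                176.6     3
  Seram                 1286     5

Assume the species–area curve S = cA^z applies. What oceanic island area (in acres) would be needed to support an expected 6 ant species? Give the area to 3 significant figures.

z = ln(5/3) / ln(1286/176.6) = 0.5108 / 1.9854 = 0.2573
c = 3 / 176.6^0.2573 = 3 / 3.786 = 0.7925
A = (6/0.7925)^(1/0.2573) ⇒ ln A = ln(7.571)/0.2573 = 7.8679
A = e^7.8679 ≈ 2612 acres

2610 acres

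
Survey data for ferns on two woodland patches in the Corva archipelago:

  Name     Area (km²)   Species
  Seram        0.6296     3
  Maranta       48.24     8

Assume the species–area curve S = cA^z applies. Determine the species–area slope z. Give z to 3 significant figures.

0.226

Taking logs: ln S = ln c + z ln A, so z = (ln S₂ − ln S₁)/(ln A₂ − ln A₁).
z = ln(8/3) / ln(48.24/0.6296) = ln(2.667) / ln(76.62) = 0.9808 / 4.3389 = 0.2261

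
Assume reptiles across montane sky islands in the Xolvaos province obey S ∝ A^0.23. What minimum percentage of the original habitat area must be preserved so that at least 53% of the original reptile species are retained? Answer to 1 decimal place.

Need (A_new/A_old)^0.23 = 0.53, so A_new/A_old = 0.53^(1/0.23) = 0.53^4.348
ln(A_new/A_old) = ln 0.53 / 0.23 = -0.6349 / 0.23 = -2.7603
A_new/A_old = e^-2.7603 ≈ 0.06327

6.3%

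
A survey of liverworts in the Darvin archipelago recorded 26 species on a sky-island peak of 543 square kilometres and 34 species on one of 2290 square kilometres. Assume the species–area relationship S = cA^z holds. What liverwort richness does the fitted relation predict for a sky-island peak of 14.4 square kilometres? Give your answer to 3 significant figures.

z = ln(34/26) / ln(2290/543) = 0.2683 / 1.4392 = 0.1864
c = 26 / 543^0.1864 = 26 / 3.234 = 8.039
S₃ = 8.039 × 14.4^0.1864 = 8.039 × 1.644 ≈ 13.22

13.2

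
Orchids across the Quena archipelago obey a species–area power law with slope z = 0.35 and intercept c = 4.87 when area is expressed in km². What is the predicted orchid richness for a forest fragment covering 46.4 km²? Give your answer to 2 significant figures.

S = 4.87 × 46.4^0.35
ln S = ln 4.87 + 0.35 × ln 46.4 = 1.5831 + 0.35 × 3.8373 = 2.9261
S = e^2.9261 ≈ 18.66

19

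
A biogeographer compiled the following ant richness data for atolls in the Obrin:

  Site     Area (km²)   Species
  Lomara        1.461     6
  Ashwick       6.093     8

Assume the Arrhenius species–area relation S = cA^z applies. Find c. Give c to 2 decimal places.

z = ln(S₂/S₁) / ln(A₂/A₁) = ln(8/6) / ln(6.093/1.461) = 0.2877 / 1.4280 = 0.2015
c = S₁ / A₁^z = 6 / 1.461^0.2015 = 6 / 1.079 = 5.559

5.56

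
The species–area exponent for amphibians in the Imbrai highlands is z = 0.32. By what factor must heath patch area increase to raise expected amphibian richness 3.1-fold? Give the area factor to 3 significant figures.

34.3

(A₂/A₁)^0.32 = 3.1, so A₂/A₁ = 3.1^(1/0.32) = 3.1^3.125
ln(A₂/A₁) = ln 3.1 / 0.32 = 1.1314 / 0.32 = 3.5356
A₂/A₁ = e^3.5356 ≈ 34.32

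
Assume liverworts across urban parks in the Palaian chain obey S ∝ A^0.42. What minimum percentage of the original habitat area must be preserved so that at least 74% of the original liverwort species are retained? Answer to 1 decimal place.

Need (A_new/A_old)^0.42 = 0.74, so A_new/A_old = 0.74^(1/0.42) = 0.74^2.381
ln(A_new/A_old) = ln 0.74 / 0.42 = -0.3011 / 0.42 = -0.7169
A_new/A_old = e^-0.7169 ≈ 0.4883

48.8%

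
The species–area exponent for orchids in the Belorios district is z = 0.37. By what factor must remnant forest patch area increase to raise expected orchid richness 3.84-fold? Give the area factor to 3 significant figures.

38.0

(A₂/A₁)^0.37 = 3.84, so A₂/A₁ = 3.84^(1/0.37) = 3.84^2.703
ln(A₂/A₁) = ln 3.84 / 0.37 = 1.3455 / 0.37 = 3.6364
A₂/A₁ = e^3.6364 ≈ 37.96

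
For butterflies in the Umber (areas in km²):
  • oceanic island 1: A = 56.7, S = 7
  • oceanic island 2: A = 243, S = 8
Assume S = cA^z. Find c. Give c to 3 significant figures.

z = ln(S₂/S₁) / ln(A₂/A₁) = ln(8/7) / ln(243/56.7) = 0.1335 / 1.4553 = 0.0918
c = S₁ / A₁^z = 7 / 56.7^0.0918 = 7 / 1.448 = 4.833

4.83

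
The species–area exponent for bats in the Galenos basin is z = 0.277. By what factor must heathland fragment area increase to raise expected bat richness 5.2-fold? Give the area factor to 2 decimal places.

384.46

(A₂/A₁)^0.277 = 5.2, so A₂/A₁ = 5.2^(1/0.277) = 5.2^3.61
ln(A₂/A₁) = ln 5.2 / 0.277 = 1.6487 / 0.277 = 5.9518
A₂/A₁ = e^5.9518 ≈ 384.5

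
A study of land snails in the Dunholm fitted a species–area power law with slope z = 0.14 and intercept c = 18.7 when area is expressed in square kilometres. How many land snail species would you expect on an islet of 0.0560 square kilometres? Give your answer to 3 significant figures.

12.5

S = 18.7 × 0.056^0.14
ln S = ln 18.7 + 0.14 × ln 0.056 = 2.9285 + 0.14 × -2.8824 = 2.5250
S = e^2.5250 ≈ 12.49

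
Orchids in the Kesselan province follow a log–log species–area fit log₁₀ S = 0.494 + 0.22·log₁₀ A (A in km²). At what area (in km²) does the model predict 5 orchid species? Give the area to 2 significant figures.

5 = 3.119 × A^0.22  ⇒  A^0.22 = 5/3.119 = 1.603
ln A = ln(1.603) / 0.22 = 0.4720 / 0.22 = 2.1453
A = e^2.1453 ≈ 8.544 km²

8.5 km²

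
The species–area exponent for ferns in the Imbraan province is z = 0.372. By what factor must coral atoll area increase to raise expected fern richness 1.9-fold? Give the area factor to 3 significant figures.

5.61

(A₂/A₁)^0.372 = 1.9, so A₂/A₁ = 1.9^(1/0.372) = 1.9^2.688
ln(A₂/A₁) = ln 1.9 / 0.372 = 0.6419 / 0.372 = 1.7254
A₂/A₁ = e^1.7254 ≈ 5.615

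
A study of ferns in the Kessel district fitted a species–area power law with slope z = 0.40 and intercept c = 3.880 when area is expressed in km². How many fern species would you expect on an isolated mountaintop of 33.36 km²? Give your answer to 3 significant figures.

S = 3.88 × 33.36^0.4
ln S = ln 3.88 + 0.4 × ln 33.36 = 1.3558 + 0.4 × 3.5074 = 2.7588
S = e^2.7588 ≈ 15.78

15.8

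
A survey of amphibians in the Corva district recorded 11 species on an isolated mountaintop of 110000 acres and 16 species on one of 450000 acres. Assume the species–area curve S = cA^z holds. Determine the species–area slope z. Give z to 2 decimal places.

Taking logs: ln S = ln c + z ln A, so z = (ln S₂ − ln S₁)/(ln A₂ − ln A₁).
z = ln(16/11) / ln(450000/110000) = ln(1.455) / ln(4.091) = 0.3747 / 1.4088 = 0.2660

0.27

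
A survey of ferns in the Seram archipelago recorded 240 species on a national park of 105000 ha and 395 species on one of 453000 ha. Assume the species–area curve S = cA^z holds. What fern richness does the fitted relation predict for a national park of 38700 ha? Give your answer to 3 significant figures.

171

z = ln(395/240) / ln(453000/105000) = 0.4982 / 1.4619 = 0.3408
c = 240 / 105000^0.3408 = 240 / 51.44 = 4.666
S₃ = 4.666 × 38700^0.3408 = 4.666 × 36.61 ≈ 170.8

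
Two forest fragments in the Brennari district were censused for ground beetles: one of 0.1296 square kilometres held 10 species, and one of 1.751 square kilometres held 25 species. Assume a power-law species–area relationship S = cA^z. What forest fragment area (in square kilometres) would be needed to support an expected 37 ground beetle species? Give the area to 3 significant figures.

5.33 square kilometres

z = ln(25/10) / ln(1.751/0.1296) = 0.9163 / 2.6035 = 0.3519
c = 10 / 0.1296^0.3519 = 10 / 0.4872 = 20.53
A = (37/20.53)^(1/0.3519) ⇒ ln A = ln(1.803)/0.3519 = 1.6741
A = e^1.6741 ≈ 5.334 square kilometres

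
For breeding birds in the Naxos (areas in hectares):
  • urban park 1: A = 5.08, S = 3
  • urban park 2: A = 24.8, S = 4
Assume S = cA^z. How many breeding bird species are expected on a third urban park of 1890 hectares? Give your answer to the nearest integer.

9

z = ln(4/3) / ln(24.8/5.08) = 0.2877 / 1.5855 = 0.1814
c = 3 / 5.08^0.1814 = 3 / 1.343 = 2.234
S₃ = 2.234 × 1890^0.1814 = 2.234 × 3.931 ≈ 8.781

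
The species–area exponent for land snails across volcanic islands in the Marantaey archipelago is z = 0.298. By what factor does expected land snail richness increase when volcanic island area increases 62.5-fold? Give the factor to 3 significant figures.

S₂/S₁ = (A₂/A₁)^z = 62.5^0.298
ln(S₂/S₁) = 0.298 × ln 62.5 = 0.298 × 4.1352 = 1.2323
S₂/S₁ = e^1.2323 ≈ 3.429

3.43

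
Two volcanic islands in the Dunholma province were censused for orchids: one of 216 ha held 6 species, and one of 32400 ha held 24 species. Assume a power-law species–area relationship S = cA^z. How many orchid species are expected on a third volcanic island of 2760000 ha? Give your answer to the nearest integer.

82

z = ln(24/6) / ln(32400/216) = 1.3863 / 5.0106 = 0.2767
c = 6 / 216^0.2767 = 6 / 4.425 = 1.356
S₃ = 1.356 × 2760000^0.2767 = 1.356 × 60.54 ≈ 82.09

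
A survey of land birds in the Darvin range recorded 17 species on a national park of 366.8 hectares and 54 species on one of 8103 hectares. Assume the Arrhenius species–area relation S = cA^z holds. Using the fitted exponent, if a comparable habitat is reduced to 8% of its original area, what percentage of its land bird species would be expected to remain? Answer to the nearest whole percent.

39%

z = ln(54/17) / ln(8103/366.8) = 1.1558 / 3.0952 = 0.3734
S_new/S_old = (A_new/A_old)^z = 0.08^0.3734 = exp(0.3734 × -2.5257) = 0.3894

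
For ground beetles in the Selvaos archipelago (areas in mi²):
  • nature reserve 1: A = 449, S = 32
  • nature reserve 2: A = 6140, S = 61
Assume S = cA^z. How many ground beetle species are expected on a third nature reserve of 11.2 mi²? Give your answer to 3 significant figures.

z = ln(61/32) / ln(6140/449) = 0.6451 / 2.6156 = 0.2467
c = 32 / 449^0.2467 = 32 / 4.51 = 7.095
S₃ = 7.095 × 11.2^0.2467 = 7.095 × 1.815 ≈ 12.88

12.9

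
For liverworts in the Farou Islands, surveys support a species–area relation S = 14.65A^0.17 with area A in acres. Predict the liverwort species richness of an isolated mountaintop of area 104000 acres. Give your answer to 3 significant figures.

S = 14.65 × 104000^0.17
ln S = ln 14.65 + 0.17 × ln 104000 = 2.6844 + 0.17 × 11.5521 = 4.6483
S = e^4.6483 ≈ 104.4

104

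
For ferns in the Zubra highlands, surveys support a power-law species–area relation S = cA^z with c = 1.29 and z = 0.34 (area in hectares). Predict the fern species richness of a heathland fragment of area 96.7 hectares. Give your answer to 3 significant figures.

6.10

S = 1.29 × 96.7^0.34 = 1.29 × 4.732 ≈ 6.104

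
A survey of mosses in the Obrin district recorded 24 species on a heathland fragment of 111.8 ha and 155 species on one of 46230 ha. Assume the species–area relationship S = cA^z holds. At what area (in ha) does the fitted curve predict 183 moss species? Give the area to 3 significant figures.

z = ln(155/24) / ln(46230/111.8) = 1.8654 / 6.0247 = 0.3096
c = 24 / 111.8^0.3096 = 24 / 4.308 = 5.571
A = (183/5.571)^(1/0.3096) ⇒ ln A = ln(32.85)/0.3096 = 11.2777
A = e^11.2777 ≈ 79041 ha

79000 ha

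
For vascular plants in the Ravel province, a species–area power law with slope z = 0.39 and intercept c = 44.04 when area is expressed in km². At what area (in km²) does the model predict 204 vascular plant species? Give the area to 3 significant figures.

204 = 44.04 × A^0.39  ⇒  A^0.39 = 204/44.04 = 4.632
ln A = ln(4.632) / 0.39 = 1.5330 / 0.39 = 3.9308
A = e^3.9308 ≈ 50.95 km²

50.9 km²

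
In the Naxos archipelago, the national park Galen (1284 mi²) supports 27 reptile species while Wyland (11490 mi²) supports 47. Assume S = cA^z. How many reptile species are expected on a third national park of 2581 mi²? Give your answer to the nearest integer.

32

z = ln(47/27) / ln(11490/1284) = 0.5543 / 2.1915 = 0.2529
c = 27 / 1284^0.2529 = 27 / 6.113 = 4.417
S₃ = 4.417 × 2581^0.2529 = 4.417 × 7.294 ≈ 32.22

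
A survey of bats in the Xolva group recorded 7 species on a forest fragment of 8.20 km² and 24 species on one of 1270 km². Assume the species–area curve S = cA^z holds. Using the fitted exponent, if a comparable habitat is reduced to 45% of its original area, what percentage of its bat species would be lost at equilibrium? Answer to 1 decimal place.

z = ln(24/7) / ln(1270/8.2) = 1.2321 / 5.0426 = 0.2443
S_new/S_old = (A_new/A_old)^z = 0.45^0.2443 = exp(0.2443 × -0.7985) = 0.8227
Fraction lost = 1 − 0.8227 = 0.1773

17.7%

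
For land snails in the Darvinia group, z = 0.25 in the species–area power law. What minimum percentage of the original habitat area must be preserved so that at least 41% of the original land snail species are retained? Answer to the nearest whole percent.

Need (A_new/A_old)^0.25 = 0.41, so A_new/A_old = 0.41^(1/0.25) = 0.41^4
ln(A_new/A_old) = ln 0.41 / 0.25 = -0.8916 / 0.25 = -3.5664
A_new/A_old = e^-3.5664 ≈ 0.02826

3%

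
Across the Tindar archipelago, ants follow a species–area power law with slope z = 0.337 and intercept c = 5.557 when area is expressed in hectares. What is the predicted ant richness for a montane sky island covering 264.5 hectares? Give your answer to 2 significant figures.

36

S = 5.557 × 264.5^0.337
ln S = ln 5.557 + 0.337 × ln 264.5 = 1.7151 + 0.337 × 5.5778 = 3.5948
S = e^3.5948 ≈ 36.41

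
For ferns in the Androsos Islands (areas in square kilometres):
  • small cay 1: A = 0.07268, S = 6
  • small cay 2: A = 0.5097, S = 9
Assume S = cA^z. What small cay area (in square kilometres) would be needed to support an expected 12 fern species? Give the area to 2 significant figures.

2.0 square kilometres

z = ln(9/6) / ln(0.5097/0.07268) = 0.4055 / 1.9478 = 0.2082
c = 6 / 0.07268^0.2082 = 6 / 0.5794 = 10.36
A = (12/10.36)^(1/0.2082) ⇒ ln A = ln(1.159)/0.2082 = 0.7080
A = e^0.7080 ≈ 2.03 square kilometres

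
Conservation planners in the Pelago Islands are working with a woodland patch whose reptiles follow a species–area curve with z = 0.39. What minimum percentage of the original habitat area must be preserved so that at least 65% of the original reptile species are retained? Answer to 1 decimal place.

Need (A_new/A_old)^0.39 = 0.65, so A_new/A_old = 0.65^(1/0.39) = 0.65^2.564
ln(A_new/A_old) = ln 0.65 / 0.39 = -0.4308 / 0.39 = -1.1046
A_new/A_old = e^-1.1046 ≈ 0.3314

33.1%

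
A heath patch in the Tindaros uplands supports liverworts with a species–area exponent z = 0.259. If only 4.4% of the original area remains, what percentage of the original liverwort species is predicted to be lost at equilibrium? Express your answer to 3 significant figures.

55.5%

S_new/S_old = (A_new/A_old)^z = 0.044^0.259
= exp(0.259 × ln 0.044) = exp(0.259 × -3.1236) = exp(-0.8090) ≈ 0.4453
Fraction lost = 1 − 0.4453 = 0.5547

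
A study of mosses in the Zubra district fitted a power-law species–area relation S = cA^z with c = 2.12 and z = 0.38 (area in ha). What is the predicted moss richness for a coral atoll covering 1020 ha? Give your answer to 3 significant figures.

S = 2.12 × 1020^0.38
ln S = ln 2.12 + 0.38 × ln 1020 = 0.7514 + 0.38 × 6.9276 = 3.3839
S = e^3.3839 ≈ 29.49

29.5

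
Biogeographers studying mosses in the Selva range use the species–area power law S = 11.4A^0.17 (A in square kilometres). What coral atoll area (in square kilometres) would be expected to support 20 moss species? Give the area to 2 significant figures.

20 = 11.4 × A^0.17  ⇒  A^0.17 = 20/11.4 = 1.754
ln A = ln(1.754) / 0.17 = 0.5621 / 0.17 = 3.3066
A = e^3.3066 ≈ 27.29 square kilometres

27 square kilometres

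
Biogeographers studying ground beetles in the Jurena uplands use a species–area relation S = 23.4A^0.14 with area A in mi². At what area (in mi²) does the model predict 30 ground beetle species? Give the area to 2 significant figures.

5.9 mi²

30 = 23.4 × A^0.14  ⇒  A^0.14 = 30/23.4 = 1.282
ln A = ln(1.282) / 0.14 = 0.2485 / 0.14 = 1.7747
A = e^1.7747 ≈ 5.899 mi²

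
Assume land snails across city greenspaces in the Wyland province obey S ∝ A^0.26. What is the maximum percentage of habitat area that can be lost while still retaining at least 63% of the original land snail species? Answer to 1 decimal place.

Need (A_new/A_old)^0.26 = 0.63, so A_new/A_old = 0.63^(1/0.26) = 0.63^3.846
ln(A_new/A_old) = ln 0.63 / 0.26 = -0.4620 / 0.26 = -1.7771
A_new/A_old = e^-1.7771 ≈ 0.1691
Fraction that can be lost = 1 − 0.1691 = 0.8309

83.1%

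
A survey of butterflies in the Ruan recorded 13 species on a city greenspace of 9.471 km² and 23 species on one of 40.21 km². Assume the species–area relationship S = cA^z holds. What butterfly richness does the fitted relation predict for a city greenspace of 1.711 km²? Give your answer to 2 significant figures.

z = ln(23/13) / ln(40.21/9.471) = 0.5705 / 1.4459 = 0.3946
c = 13 / 9.471^0.3946 = 13 / 2.428 = 5.354
S₃ = 5.354 × 1.711^0.3946 = 5.354 × 1.236 ≈ 6.618

6.6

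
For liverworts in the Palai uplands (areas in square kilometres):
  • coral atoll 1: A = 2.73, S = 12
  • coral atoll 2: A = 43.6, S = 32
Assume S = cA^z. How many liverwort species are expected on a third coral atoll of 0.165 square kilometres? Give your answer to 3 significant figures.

4.44

z = ln(32/12) / ln(43.6/2.73) = 0.9808 / 2.7708 = 0.3540
c = 12 / 2.73^0.3540 = 12 / 1.427 = 8.41
S₃ = 8.41 × 0.165^0.3540 = 8.41 × 0.5284 ≈ 4.444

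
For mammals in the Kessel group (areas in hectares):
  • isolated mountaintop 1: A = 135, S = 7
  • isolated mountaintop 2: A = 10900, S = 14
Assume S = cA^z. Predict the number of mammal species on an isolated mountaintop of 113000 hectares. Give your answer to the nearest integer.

20

z = ln(14/7) / ln(10900/135) = 0.6931 / 4.3912 = 0.1578
c = 7 / 135^0.1578 = 7 / 2.169 = 3.227
S₃ = 3.227 × 113000^0.1578 = 3.227 × 6.275 ≈ 20.25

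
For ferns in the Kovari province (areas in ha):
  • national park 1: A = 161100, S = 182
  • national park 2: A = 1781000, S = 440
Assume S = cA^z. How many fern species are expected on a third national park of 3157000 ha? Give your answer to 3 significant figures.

z = ln(440/182) / ln(1781000/161100) = 0.8828 / 2.4029 = 0.3674
c = 182 / 161100^0.3674 = 182 / 81.84 = 2.224
S₃ = 2.224 × 3157000^0.3674 = 2.224 × 244.2 ≈ 543

543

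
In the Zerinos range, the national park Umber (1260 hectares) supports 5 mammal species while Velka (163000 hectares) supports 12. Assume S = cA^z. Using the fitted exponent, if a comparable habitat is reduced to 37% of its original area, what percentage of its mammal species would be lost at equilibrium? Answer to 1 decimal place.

16.4%

z = ln(12/5) / ln(163000/1260) = 0.8755 / 4.8626 = 0.1800
S_new/S_old = (A_new/A_old)^z = 0.37^0.1800 = exp(0.1800 × -0.9943) = 0.8361
Fraction lost = 1 − 0.8361 = 0.1639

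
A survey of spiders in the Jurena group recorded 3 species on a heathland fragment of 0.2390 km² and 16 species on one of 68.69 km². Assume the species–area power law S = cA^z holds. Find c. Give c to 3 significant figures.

z = ln(S₂/S₁) / ln(A₂/A₁) = ln(16/3) / ln(68.69/0.239) = 1.6740 / 5.6609 = 0.2957
c = S₁ / A₁^z = 3 / 0.239^0.2957 = 3 / 0.6549 = 4.581

4.58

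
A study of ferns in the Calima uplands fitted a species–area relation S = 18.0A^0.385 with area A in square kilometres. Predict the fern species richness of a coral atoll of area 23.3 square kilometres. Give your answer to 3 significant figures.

S = 18 × 23.3^0.385 = 18 × 3.361 ≈ 60.49

60.5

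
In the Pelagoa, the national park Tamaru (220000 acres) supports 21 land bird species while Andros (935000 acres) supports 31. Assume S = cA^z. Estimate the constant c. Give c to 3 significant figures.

z = ln(S₂/S₁) / ln(A₂/A₁) = ln(31/21) / ln(935000/220000) = 0.3895 / 1.4469 = 0.2692
c = S₁ / A₁^z = 21 / 220000^0.2692 = 21 / 27.42 = 0.766

0.766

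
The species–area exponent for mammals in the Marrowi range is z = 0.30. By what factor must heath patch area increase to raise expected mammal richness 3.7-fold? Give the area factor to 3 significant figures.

78.3

(A₂/A₁)^0.3 = 3.7, so A₂/A₁ = 3.7^(1/0.3) = 3.7^3.333
ln(A₂/A₁) = ln 3.7 / 0.3 = 1.3083 / 0.3 = 4.3611
A₂/A₁ = e^4.3611 ≈ 78.34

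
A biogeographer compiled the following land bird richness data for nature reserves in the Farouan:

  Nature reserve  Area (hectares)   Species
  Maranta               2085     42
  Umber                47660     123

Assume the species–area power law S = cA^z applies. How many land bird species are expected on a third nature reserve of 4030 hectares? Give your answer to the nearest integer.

53

z = ln(123/42) / ln(47660/2085) = 1.0745 / 3.1293 = 0.3434
c = 42 / 2085^0.3434 = 42 / 13.79 = 3.045
S₃ = 3.045 × 4030^0.3434 = 3.045 × 17.3 ≈ 52.66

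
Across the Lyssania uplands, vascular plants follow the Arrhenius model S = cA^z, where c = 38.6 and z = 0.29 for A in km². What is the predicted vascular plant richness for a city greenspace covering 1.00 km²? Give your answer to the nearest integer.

S = 38.6 × 1^0.29
ln S = ln 38.6 + 0.29 × ln 1 = 3.6533 + 0.29 × 0.0000 = 3.6533
S = e^3.6533 ≈ 38.6

39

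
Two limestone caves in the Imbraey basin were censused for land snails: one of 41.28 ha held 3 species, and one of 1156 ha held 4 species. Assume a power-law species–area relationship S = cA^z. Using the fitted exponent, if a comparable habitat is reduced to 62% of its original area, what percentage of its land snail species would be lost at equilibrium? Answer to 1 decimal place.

z = ln(4/3) / ln(1156/41.28) = 0.2877 / 3.3323 = 0.0863
S_new/S_old = (A_new/A_old)^z = 0.62^0.0863 = exp(0.0863 × -0.4780) = 0.9596
Fraction lost = 1 − 0.9596 = 0.04043

4.0%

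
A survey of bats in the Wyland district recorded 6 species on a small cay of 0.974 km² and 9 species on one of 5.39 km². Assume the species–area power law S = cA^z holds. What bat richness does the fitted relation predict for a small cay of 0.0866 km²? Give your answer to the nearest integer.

z = ln(9/6) / ln(5.39/0.974) = 0.4055 / 1.7109 = 0.2370
c = 6 / 0.974^0.2370 = 6 / 0.9938 = 6.038
S₃ = 6.038 × 0.0866^0.2370 = 6.038 × 0.56 ≈ 3.381

3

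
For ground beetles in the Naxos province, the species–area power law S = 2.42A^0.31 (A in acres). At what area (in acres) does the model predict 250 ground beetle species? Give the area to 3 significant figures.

250 = 2.42 × A^0.31  ⇒  A^0.31 = 250/2.42 = 103.3
ln A = ln(103.3) / 0.31 = 4.6377 / 0.31 = 14.9603
A = e^14.9603 ≈ 3141784 acres

3140000 acres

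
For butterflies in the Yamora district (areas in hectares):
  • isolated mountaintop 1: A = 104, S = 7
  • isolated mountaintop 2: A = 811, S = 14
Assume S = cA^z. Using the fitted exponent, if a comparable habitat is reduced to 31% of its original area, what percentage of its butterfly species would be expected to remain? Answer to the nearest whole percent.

67%

z = ln(14/7) / ln(811/104) = 0.6931 / 2.0539 = 0.3375
S_new/S_old = (A_new/A_old)^z = 0.31^0.3375 = exp(0.3375 × -1.1712) = 0.6735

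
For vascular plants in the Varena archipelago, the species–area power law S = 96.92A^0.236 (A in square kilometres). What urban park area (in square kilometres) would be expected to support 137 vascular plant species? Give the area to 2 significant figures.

137 = 96.92 × A^0.236  ⇒  A^0.236 = 137/96.92 = 1.414
ln A = ln(1.414) / 0.236 = 0.3461 / 0.236 = 1.4665
A = e^1.4665 ≈ 4.334 square kilometres

4.3 square kilometres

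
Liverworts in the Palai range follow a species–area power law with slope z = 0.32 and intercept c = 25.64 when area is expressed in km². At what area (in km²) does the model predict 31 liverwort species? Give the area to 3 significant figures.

1.81 km²

31 = 25.64 × A^0.32  ⇒  A^0.32 = 31/25.64 = 1.209
ln A = ln(1.209) / 0.32 = 0.1898 / 0.32 = 0.5932
A = e^0.5932 ≈ 1.81 km²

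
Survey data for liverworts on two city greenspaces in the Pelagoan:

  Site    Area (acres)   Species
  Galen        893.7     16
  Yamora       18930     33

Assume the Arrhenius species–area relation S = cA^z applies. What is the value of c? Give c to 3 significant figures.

3.19

z = ln(S₂/S₁) / ln(A₂/A₁) = ln(33/16) / ln(18930/893.7) = 0.7239 / 3.0531 = 0.2371
c = S₁ / A₁^z = 16 / 893.7^0.2371 = 16 / 5.009 = 3.194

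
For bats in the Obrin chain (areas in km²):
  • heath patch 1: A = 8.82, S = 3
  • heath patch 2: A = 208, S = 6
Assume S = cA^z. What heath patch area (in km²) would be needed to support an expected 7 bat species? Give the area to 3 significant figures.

z = ln(6/3) / ln(208/8.82) = 0.6931 / 3.1605 = 0.2193
c = 3 / 8.82^0.2193 = 3 / 1.612 = 1.861
A = (7/1.861)^(1/0.2193) ⇒ ln A = ln(3.761)/0.2193 = 6.0404
A = e^6.0404 ≈ 420.1 km²

420 km²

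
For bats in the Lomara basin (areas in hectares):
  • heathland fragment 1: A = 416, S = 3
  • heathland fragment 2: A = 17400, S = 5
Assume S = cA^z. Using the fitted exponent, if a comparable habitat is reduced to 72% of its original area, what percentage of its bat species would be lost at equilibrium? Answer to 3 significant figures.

z = ln(5/3) / ln(17400/416) = 0.5108 / 3.7335 = 0.1368
S_new/S_old = (A_new/A_old)^z = 0.72^0.1368 = exp(0.1368 × -0.3285) = 0.956
Fraction lost = 1 − 0.956 = 0.04395

4.40%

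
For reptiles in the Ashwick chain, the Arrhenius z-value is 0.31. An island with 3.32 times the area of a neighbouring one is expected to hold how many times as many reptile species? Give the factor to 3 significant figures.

1.45

S₂/S₁ = (A₂/A₁)^z = 3.32^0.31
ln(S₂/S₁) = 0.31 × ln 3.32 = 0.31 × 1.2000 = 0.3720
S₂/S₁ = e^0.3720 ≈ 1.451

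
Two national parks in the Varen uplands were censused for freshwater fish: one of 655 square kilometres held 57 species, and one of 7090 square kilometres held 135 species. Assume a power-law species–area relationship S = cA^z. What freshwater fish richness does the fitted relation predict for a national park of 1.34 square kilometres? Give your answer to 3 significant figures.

z = ln(135/57) / ln(7090/655) = 0.8622 / 2.3818 = 0.3620
c = 57 / 655^0.3620 = 57 / 10.46 = 5.45
S₃ = 5.45 × 1.34^0.3620 = 5.45 × 1.112 ≈ 6.059

6.06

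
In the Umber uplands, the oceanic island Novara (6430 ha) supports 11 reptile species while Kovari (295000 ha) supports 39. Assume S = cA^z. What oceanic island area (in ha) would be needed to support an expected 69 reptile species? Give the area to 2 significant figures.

1700000 ha

z = ln(39/11) / ln(295000/6430) = 1.2657 / 3.8260 = 0.3308
c = 11 / 6430^0.3308 = 11 / 18.19 = 0.6048
A = (69/0.6048)^(1/0.3308) ⇒ ln A = ln(114.1)/0.3308 = 14.3194
A = e^14.3194 ≈ 1655211 ha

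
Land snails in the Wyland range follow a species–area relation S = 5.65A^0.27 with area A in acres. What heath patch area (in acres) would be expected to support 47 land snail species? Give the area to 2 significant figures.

47 = 5.65 × A^0.27  ⇒  A^0.27 = 47/5.65 = 8.319
ln A = ln(8.319) / 0.27 = 2.1185 / 0.27 = 7.8463
A = e^7.8463 ≈ 2556 acres

2600 acres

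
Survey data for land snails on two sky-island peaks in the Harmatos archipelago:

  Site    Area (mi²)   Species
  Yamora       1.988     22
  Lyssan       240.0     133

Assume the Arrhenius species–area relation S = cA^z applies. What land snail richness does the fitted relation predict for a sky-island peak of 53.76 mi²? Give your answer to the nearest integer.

z = ln(133/22) / ln(240/1.988) = 1.7993 / 4.7935 = 0.3754
c = 22 / 1.988^0.3754 = 22 / 1.294 = 17
S₃ = 17 × 53.76^0.3754 = 17 × 4.462 ≈ 75.85

76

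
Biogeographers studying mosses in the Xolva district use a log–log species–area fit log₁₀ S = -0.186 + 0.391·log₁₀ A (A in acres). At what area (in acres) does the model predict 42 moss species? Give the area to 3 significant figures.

42 = 0.6516 × A^0.391  ⇒  A^0.391 = 42/0.6516 = 64.45
ln A = ln(64.45) / 0.391 = 4.1660 / 0.391 = 10.6546
A = e^10.6546 ≈ 42387 acres

42400 acres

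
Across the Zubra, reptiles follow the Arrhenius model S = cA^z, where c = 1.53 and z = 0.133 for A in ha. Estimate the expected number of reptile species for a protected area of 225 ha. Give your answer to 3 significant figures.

3.14

S = 1.53 × 225^0.133
ln S = ln 1.53 + 0.133 × ln 225 = 0.4253 + 0.133 × 5.4161 = 1.1456
S = e^1.1456 ≈ 3.144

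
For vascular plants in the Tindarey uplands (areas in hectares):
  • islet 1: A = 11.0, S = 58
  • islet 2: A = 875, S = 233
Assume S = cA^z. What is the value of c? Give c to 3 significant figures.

z = ln(S₂/S₁) / ln(A₂/A₁) = ln(233/58) / ln(875/11) = 1.3906 / 4.3763 = 0.3178
c = S₁ / A₁^z = 58 / 11^0.3178 = 58 / 2.142 = 27.07

27.1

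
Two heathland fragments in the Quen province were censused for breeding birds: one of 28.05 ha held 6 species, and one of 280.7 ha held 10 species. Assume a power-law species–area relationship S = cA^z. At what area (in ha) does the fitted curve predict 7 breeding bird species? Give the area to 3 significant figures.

z = ln(10/6) / ln(280.7/28.05) = 0.5108 / 2.3033 = 0.2218
c = 6 / 28.05^0.2218 = 6 / 2.095 = 2.864
A = (7/2.864)^(1/0.2218) ⇒ ln A = ln(2.444)/0.2218 = 4.0290
A = e^4.0290 ≈ 56.21 ha

56.2 ha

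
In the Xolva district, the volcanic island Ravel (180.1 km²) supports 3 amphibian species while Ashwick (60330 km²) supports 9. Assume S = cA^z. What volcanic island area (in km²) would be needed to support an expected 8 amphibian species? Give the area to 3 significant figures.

z = ln(9/3) / ln(60330/180.1) = 1.0986 / 5.8141 = 0.1890
c = 3 / 180.1^0.1890 = 3 / 2.668 = 1.124
A = (8/1.124)^(1/0.1890) ⇒ ln A = ln(7.115)/0.1890 = 10.3843
A = e^10.3843 ≈ 32346 km²

32300 km²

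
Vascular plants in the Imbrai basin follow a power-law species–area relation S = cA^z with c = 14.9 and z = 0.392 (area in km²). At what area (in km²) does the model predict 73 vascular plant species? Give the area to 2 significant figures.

58 km²

73 = 14.9 × A^0.392  ⇒  A^0.392 = 73/14.9 = 4.899
ln A = ln(4.899) / 0.392 = 1.5891 / 0.392 = 4.0538
A = e^4.0538 ≈ 57.62 km²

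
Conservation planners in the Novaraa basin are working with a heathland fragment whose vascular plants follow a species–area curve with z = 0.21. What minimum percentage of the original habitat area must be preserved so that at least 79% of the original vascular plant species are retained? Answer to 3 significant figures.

Need (A_new/A_old)^0.21 = 0.79, so A_new/A_old = 0.79^(1/0.21) = 0.79^4.762
ln(A_new/A_old) = ln 0.79 / 0.21 = -0.2357 / 0.21 = -1.1225
A_new/A_old = e^-1.1225 ≈ 0.3255

32.5%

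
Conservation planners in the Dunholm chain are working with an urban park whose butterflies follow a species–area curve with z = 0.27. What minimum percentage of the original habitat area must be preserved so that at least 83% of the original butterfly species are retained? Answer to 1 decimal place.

50.2%

Need (A_new/A_old)^0.27 = 0.83, so A_new/A_old = 0.83^(1/0.27) = 0.83^3.704
ln(A_new/A_old) = ln 0.83 / 0.27 = -0.1863 / 0.27 = -0.6901
A_new/A_old = e^-0.6901 ≈ 0.5015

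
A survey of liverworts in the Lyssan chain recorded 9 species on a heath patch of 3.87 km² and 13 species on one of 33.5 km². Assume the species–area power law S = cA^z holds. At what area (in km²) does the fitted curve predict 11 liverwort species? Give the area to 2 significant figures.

z = ln(13/9) / ln(33.5/3.87) = 0.3677 / 2.1583 = 0.1704
c = 9 / 3.87^0.1704 = 9 / 1.259 = 7.147
A = (11/7.147)^(1/0.1704) ⇒ ln A = ln(1.539)/0.1704 = 2.5311
A = e^2.5311 ≈ 12.57 km²

13 km²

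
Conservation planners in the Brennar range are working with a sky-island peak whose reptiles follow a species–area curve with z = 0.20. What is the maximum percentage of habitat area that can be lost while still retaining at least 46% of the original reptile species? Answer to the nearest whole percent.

Need (A_new/A_old)^0.2 = 0.46, so A_new/A_old = 0.46^(1/0.2) = 0.46^5
ln(A_new/A_old) = ln 0.46 / 0.2 = -0.7765 / 0.2 = -3.8826
A_new/A_old = e^-3.8826 ≈ 0.0206
Fraction that can be lost = 1 − 0.0206 = 0.9794

98%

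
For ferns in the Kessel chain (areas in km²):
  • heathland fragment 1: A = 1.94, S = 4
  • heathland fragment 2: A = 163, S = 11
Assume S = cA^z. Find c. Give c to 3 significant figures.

3.44

z = ln(S₂/S₁) / ln(A₂/A₁) = ln(11/4) / ln(163/1.94) = 1.0116 / 4.4311 = 0.2283
c = S₁ / A₁^z = 4 / 1.94^0.2283 = 4 / 1.163 = 3.438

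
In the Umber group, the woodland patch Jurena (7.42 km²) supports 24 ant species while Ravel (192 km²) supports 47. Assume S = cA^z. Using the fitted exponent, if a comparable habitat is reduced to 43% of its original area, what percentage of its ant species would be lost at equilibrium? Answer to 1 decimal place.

z = ln(47/24) / ln(192/7.42) = 0.6721 / 3.2533 = 0.2066
S_new/S_old = (A_new/A_old)^z = 0.43^0.2066 = exp(0.2066 × -0.8440) = 0.84
Fraction lost = 1 − 0.84 = 0.16

16.0%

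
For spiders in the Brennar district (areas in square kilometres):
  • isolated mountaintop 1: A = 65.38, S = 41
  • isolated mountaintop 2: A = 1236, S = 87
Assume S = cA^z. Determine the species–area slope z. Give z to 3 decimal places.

0.256

Taking logs: ln S = ln c + z ln A, so z = (ln S₂ − ln S₁)/(ln A₂ − ln A₁).
z = ln(87/41) / ln(1236/65.38) = ln(2.122) / ln(18.9) = 0.7523 / 2.9394 = 0.2559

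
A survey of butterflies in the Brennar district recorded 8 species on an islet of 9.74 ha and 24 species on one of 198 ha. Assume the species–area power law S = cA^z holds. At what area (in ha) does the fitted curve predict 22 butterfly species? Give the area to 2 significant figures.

z = ln(24/8) / ln(198/9.74) = 1.0986 / 3.0120 = 0.3647
c = 8 / 9.74^0.3647 = 8 / 2.294 = 3.488
A = (22/3.488)^(1/0.3647) ⇒ ln A = ln(6.308)/0.3647 = 5.0497
A = e^5.0497 ≈ 156 ha

160 ha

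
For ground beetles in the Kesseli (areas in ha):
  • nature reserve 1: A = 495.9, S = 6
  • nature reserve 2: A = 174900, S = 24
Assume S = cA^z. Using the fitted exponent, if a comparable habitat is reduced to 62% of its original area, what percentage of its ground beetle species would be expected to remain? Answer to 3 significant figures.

89.3%

z = ln(24/6) / ln(174900/495.9) = 1.3863 / 5.8656 = 0.2363
S_new/S_old = (A_new/A_old)^z = 0.62^0.2363 = exp(0.2363 × -0.4780) = 0.8932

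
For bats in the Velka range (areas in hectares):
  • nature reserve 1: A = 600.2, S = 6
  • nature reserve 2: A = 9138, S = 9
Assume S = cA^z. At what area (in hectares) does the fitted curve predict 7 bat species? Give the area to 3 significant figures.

1690 hectares

z = ln(9/6) / ln(9138/600.2) = 0.4055 / 2.7229 = 0.1489
c = 6 / 600.2^0.1489 = 6 / 2.592 = 2.314
A = (7/2.314)^(1/0.1489) ⇒ ln A = ln(3.025)/0.1489 = 7.4325
A = e^7.4325 ≈ 1690 hectares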